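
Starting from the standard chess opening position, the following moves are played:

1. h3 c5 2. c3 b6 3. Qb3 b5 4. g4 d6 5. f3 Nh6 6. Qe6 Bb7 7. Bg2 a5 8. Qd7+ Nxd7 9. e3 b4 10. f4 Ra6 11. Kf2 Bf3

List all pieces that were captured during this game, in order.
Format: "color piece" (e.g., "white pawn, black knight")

Tracking captures:
  Nxd7: captured white queen

white queen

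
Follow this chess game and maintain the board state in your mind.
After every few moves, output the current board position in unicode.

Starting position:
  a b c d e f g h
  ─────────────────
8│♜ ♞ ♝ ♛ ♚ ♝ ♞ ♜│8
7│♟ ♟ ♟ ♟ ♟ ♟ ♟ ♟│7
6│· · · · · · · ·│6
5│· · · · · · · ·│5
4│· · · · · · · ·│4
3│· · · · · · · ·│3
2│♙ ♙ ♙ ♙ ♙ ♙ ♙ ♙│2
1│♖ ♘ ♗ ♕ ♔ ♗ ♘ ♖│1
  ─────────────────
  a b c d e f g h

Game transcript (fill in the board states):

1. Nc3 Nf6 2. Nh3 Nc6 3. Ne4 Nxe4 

  a b c d e f g h
  ─────────────────
8│♜ · ♝ ♛ ♚ ♝ · ♜│8
7│♟ ♟ ♟ ♟ ♟ ♟ ♟ ♟│7
6│· · ♞ · · · · ·│6
5│· · · · · · · ·│5
4│· · · · ♞ · · ·│4
3│· · · · · · · ♘│3
2│♙ ♙ ♙ ♙ ♙ ♙ ♙ ♙│2
1│♖ · ♗ ♕ ♔ ♗ · ♖│1
  ─────────────────
  a b c d e f g h

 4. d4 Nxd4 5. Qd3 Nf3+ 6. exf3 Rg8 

  a b c d e f g h
  ─────────────────
8│♜ · ♝ ♛ ♚ ♝ ♜ ·│8
7│♟ ♟ ♟ ♟ ♟ ♟ ♟ ♟│7
6│· · · · · · · ·│6
5│· · · · · · · ·│5
4│· · · · ♞ · · ·│4
3│· · · ♕ · ♙ · ♘│3
2│♙ ♙ ♙ · · ♙ ♙ ♙│2
1│♖ · ♗ · ♔ ♗ · ♖│1
  ─────────────────
  a b c d e f g h

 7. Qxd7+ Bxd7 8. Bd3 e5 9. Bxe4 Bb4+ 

  a b c d e f g h
  ─────────────────
8│♜ · · ♛ ♚ · ♜ ·│8
7│♟ ♟ ♟ ♝ · ♟ ♟ ♟│7
6│· · · · · · · ·│6
5│· · · · ♟ · · ·│5
4│· ♝ · · ♗ · · ·│4
3│· · · · · ♙ · ♘│3
2│♙ ♙ ♙ · · ♙ ♙ ♙│2
1│♖ · ♗ · ♔ · · ♖│1
  ─────────────────
  a b c d e f g h

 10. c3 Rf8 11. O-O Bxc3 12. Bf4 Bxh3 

  a b c d e f g h
  ─────────────────
8│♜ · · ♛ ♚ ♜ · ·│8
7│♟ ♟ ♟ · · ♟ ♟ ♟│7
6│· · · · · · · ·│6
5│· · · · ♟ · · ·│5
4│· · · · ♗ ♗ · ·│4
3│· · ♝ · · ♙ · ♝│3
2│♙ ♙ · · · ♙ ♙ ♙│2
1│♖ · · · · ♖ ♔ ·│1
  ─────────────────
  a b c d e f g h

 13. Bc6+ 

  a b c d e f g h
  ─────────────────
8│♜ · · ♛ ♚ ♜ · ·│8
7│♟ ♟ ♟ · · ♟ ♟ ♟│7
6│· · ♗ · · · · ·│6
5│· · · · ♟ · · ·│5
4│· · · · · ♗ · ·│4
3│· · ♝ · · ♙ · ♝│3
2│♙ ♙ · · · ♙ ♙ ♙│2
1│♖ · · · · ♖ ♔ ·│1
  ─────────────────
  a b c d e f g h


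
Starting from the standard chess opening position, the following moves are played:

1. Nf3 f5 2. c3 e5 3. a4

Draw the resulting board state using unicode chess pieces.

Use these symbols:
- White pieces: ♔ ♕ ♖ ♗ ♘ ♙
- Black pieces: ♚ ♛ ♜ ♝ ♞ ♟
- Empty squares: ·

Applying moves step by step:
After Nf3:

♜ ♞ ♝ ♛ ♚ ♝ ♞ ♜
♟ ♟ ♟ ♟ ♟ ♟ ♟ ♟
· · · · · · · ·
· · · · · · · ·
· · · · · · · ·
· · · · · ♘ · ·
♙ ♙ ♙ ♙ ♙ ♙ ♙ ♙
♖ ♘ ♗ ♕ ♔ ♗ · ♖


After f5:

♜ ♞ ♝ ♛ ♚ ♝ ♞ ♜
♟ ♟ ♟ ♟ ♟ · ♟ ♟
· · · · · · · ·
· · · · · ♟ · ·
· · · · · · · ·
· · · · · ♘ · ·
♙ ♙ ♙ ♙ ♙ ♙ ♙ ♙
♖ ♘ ♗ ♕ ♔ ♗ · ♖


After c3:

♜ ♞ ♝ ♛ ♚ ♝ ♞ ♜
♟ ♟ ♟ ♟ ♟ · ♟ ♟
· · · · · · · ·
· · · · · ♟ · ·
· · · · · · · ·
· · ♙ · · ♘ · ·
♙ ♙ · ♙ ♙ ♙ ♙ ♙
♖ ♘ ♗ ♕ ♔ ♗ · ♖


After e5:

♜ ♞ ♝ ♛ ♚ ♝ ♞ ♜
♟ ♟ ♟ ♟ · · ♟ ♟
· · · · · · · ·
· · · · ♟ ♟ · ·
· · · · · · · ·
· · ♙ · · ♘ · ·
♙ ♙ · ♙ ♙ ♙ ♙ ♙
♖ ♘ ♗ ♕ ♔ ♗ · ♖


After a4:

♜ ♞ ♝ ♛ ♚ ♝ ♞ ♜
♟ ♟ ♟ ♟ · · ♟ ♟
· · · · · · · ·
· · · · ♟ ♟ · ·
♙ · · · · · · ·
· · ♙ · · ♘ · ·
· ♙ · ♙ ♙ ♙ ♙ ♙
♖ ♘ ♗ ♕ ♔ ♗ · ♖



  a b c d e f g h
  ─────────────────
8│♜ ♞ ♝ ♛ ♚ ♝ ♞ ♜│8
7│♟ ♟ ♟ ♟ · · ♟ ♟│7
6│· · · · · · · ·│6
5│· · · · ♟ ♟ · ·│5
4│♙ · · · · · · ·│4
3│· · ♙ · · ♘ · ·│3
2│· ♙ · ♙ ♙ ♙ ♙ ♙│2
1│♖ ♘ ♗ ♕ ♔ ♗ · ♖│1
  ─────────────────
  a b c d e f g h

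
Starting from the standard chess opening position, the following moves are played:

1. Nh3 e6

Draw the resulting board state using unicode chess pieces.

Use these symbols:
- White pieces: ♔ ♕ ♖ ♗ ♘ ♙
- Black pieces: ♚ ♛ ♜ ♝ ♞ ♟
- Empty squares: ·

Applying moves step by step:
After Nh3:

♜ ♞ ♝ ♛ ♚ ♝ ♞ ♜
♟ ♟ ♟ ♟ ♟ ♟ ♟ ♟
· · · · · · · ·
· · · · · · · ·
· · · · · · · ·
· · · · · · · ♘
♙ ♙ ♙ ♙ ♙ ♙ ♙ ♙
♖ ♘ ♗ ♕ ♔ ♗ · ♖


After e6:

♜ ♞ ♝ ♛ ♚ ♝ ♞ ♜
♟ ♟ ♟ ♟ · ♟ ♟ ♟
· · · · ♟ · · ·
· · · · · · · ·
· · · · · · · ·
· · · · · · · ♘
♙ ♙ ♙ ♙ ♙ ♙ ♙ ♙
♖ ♘ ♗ ♕ ♔ ♗ · ♖



  a b c d e f g h
  ─────────────────
8│♜ ♞ ♝ ♛ ♚ ♝ ♞ ♜│8
7│♟ ♟ ♟ ♟ · ♟ ♟ ♟│7
6│· · · · ♟ · · ·│6
5│· · · · · · · ·│5
4│· · · · · · · ·│4
3│· · · · · · · ♘│3
2│♙ ♙ ♙ ♙ ♙ ♙ ♙ ♙│2
1│♖ ♘ ♗ ♕ ♔ ♗ · ♖│1
  ─────────────────
  a b c d e f g h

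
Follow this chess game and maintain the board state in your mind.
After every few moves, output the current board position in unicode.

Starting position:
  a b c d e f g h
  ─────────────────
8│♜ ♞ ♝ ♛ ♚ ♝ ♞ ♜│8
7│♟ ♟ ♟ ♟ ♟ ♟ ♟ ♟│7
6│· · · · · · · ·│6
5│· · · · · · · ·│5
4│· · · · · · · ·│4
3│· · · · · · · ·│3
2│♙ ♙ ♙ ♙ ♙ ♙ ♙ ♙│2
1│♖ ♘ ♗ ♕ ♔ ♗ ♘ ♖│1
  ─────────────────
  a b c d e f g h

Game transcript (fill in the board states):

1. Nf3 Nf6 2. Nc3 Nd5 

  a b c d e f g h
  ─────────────────
8│♜ ♞ ♝ ♛ ♚ ♝ · ♜│8
7│♟ ♟ ♟ ♟ ♟ ♟ ♟ ♟│7
6│· · · · · · · ·│6
5│· · · ♞ · · · ·│5
4│· · · · · · · ·│4
3│· · ♘ · · ♘ · ·│3
2│♙ ♙ ♙ ♙ ♙ ♙ ♙ ♙│2
1│♖ · ♗ ♕ ♔ ♗ · ♖│1
  ─────────────────
  a b c d e f g h

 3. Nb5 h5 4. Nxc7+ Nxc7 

  a b c d e f g h
  ─────────────────
8│♜ ♞ ♝ ♛ ♚ ♝ · ♜│8
7│♟ ♟ ♞ ♟ ♟ ♟ ♟ ·│7
6│· · · · · · · ·│6
5│· · · · · · · ♟│5
4│· · · · · · · ·│4
3│· · · · · ♘ · ·│3
2│♙ ♙ ♙ ♙ ♙ ♙ ♙ ♙│2
1│♖ · ♗ ♕ ♔ ♗ · ♖│1
  ─────────────────
  a b c d e f g h

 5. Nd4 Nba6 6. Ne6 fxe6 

  a b c d e f g h
  ─────────────────
8│♜ · ♝ ♛ ♚ ♝ · ♜│8
7│♟ ♟ ♞ ♟ ♟ · ♟ ·│7
6│♞ · · · ♟ · · ·│6
5│· · · · · · · ♟│5
4│· · · · · · · ·│4
3│· · · · · · · ·│3
2│♙ ♙ ♙ ♙ ♙ ♙ ♙ ♙│2
1│♖ · ♗ ♕ ♔ ♗ · ♖│1
  ─────────────────
  a b c d e f g h

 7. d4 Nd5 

  a b c d e f g h
  ─────────────────
8│♜ · ♝ ♛ ♚ ♝ · ♜│8
7│♟ ♟ · ♟ ♟ · ♟ ·│7
6│♞ · · · ♟ · · ·│6
5│· · · ♞ · · · ♟│5
4│· · · ♙ · · · ·│4
3│· · · · · · · ·│3
2│♙ ♙ ♙ · ♙ ♙ ♙ ♙│2
1│♖ · ♗ ♕ ♔ ♗ · ♖│1
  ─────────────────
  a b c d e f g h


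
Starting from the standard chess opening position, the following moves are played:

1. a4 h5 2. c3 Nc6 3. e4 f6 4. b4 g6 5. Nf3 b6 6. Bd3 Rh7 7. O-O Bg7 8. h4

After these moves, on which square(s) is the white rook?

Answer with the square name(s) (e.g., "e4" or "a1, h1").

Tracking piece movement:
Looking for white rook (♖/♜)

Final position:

  a b c d e f g h
  ─────────────────
8│♜ · ♝ ♛ ♚ · ♞ ·│8
7│♟ · ♟ ♟ ♟ · ♝ ♜│7
6│· ♟ ♞ · · ♟ ♟ ·│6
5│· · · · · · · ♟│5
4│♙ ♙ · · ♙ · · ♙│4
3│· · ♙ ♗ · ♘ · ·│3
2│· · · ♙ · ♙ ♙ ·│2
1│♖ ♘ ♗ ♕ · ♖ ♔ ·│1
  ─────────────────
  a b c d e f g h


a1, f1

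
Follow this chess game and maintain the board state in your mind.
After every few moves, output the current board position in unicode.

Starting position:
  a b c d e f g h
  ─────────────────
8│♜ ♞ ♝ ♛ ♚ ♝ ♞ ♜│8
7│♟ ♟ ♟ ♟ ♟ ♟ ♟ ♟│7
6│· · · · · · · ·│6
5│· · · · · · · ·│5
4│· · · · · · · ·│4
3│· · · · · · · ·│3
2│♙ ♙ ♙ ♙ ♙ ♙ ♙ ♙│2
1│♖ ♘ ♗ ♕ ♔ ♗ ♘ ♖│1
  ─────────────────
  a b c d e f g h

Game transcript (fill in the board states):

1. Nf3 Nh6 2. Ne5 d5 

  a b c d e f g h
  ─────────────────
8│♜ ♞ ♝ ♛ ♚ ♝ · ♜│8
7│♟ ♟ ♟ · ♟ ♟ ♟ ♟│7
6│· · · · · · · ♞│6
5│· · · ♟ ♘ · · ·│5
4│· · · · · · · ·│4
3│· · · · · · · ·│3
2│♙ ♙ ♙ ♙ ♙ ♙ ♙ ♙│2
1│♖ ♘ ♗ ♕ ♔ ♗ · ♖│1
  ─────────────────
  a b c d e f g h

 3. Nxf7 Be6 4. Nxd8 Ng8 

  a b c d e f g h
  ─────────────────
8│♜ ♞ · ♘ ♚ ♝ ♞ ♜│8
7│♟ ♟ ♟ · ♟ · ♟ ♟│7
6│· · · · ♝ · · ·│6
5│· · · ♟ · · · ·│5
4│· · · · · · · ·│4
3│· · · · · · · ·│3
2│♙ ♙ ♙ ♙ ♙ ♙ ♙ ♙│2
1│♖ ♘ ♗ ♕ ♔ ♗ · ♖│1
  ─────────────────
  a b c d e f g h

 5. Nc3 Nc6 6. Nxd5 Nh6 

  a b c d e f g h
  ─────────────────
8│♜ · · ♘ ♚ ♝ · ♜│8
7│♟ ♟ ♟ · ♟ · ♟ ♟│7
6│· · ♞ · ♝ · · ♞│6
5│· · · ♘ · · · ·│5
4│· · · · · · · ·│4
3│· · · · · · · ·│3
2│♙ ♙ ♙ ♙ ♙ ♙ ♙ ♙│2
1│♖ · ♗ ♕ ♔ ♗ · ♖│1
  ─────────────────
  a b c d e f g h



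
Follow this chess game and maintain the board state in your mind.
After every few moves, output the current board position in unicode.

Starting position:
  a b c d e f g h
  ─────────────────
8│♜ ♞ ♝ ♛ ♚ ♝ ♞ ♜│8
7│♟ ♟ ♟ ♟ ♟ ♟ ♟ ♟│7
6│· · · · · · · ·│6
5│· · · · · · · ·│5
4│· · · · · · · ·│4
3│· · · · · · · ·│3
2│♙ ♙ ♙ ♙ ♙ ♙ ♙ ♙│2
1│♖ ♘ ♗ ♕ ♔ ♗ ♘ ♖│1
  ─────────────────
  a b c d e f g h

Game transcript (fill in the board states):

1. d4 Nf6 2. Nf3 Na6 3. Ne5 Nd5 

  a b c d e f g h
  ─────────────────
8│♜ · ♝ ♛ ♚ ♝ · ♜│8
7│♟ ♟ ♟ ♟ ♟ ♟ ♟ ♟│7
6│♞ · · · · · · ·│6
5│· · · ♞ ♘ · · ·│5
4│· · · ♙ · · · ·│4
3│· · · · · · · ·│3
2│♙ ♙ ♙ · ♙ ♙ ♙ ♙│2
1│♖ ♘ ♗ ♕ ♔ ♗ · ♖│1
  ─────────────────
  a b c d e f g h

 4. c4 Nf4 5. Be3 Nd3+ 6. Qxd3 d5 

  a b c d e f g h
  ─────────────────
8│♜ · ♝ ♛ ♚ ♝ · ♜│8
7│♟ ♟ ♟ · ♟ ♟ ♟ ♟│7
6│♞ · · · · · · ·│6
5│· · · ♟ ♘ · · ·│5
4│· · ♙ ♙ · · · ·│4
3│· · · ♕ ♗ · · ·│3
2│♙ ♙ · · ♙ ♙ ♙ ♙│2
1│♖ ♘ · · ♔ ♗ · ♖│1
  ─────────────────
  a b c d e f g h

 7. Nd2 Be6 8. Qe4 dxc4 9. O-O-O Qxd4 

  a b c d e f g h
  ─────────────────
8│♜ · · · ♚ ♝ · ♜│8
7│♟ ♟ ♟ · ♟ ♟ ♟ ♟│7
6│♞ · · · ♝ · · ·│6
5│· · · · ♘ · · ·│5
4│· · ♟ ♛ ♕ · · ·│4
3│· · · · ♗ · · ·│3
2│♙ ♙ · ♘ ♙ ♙ ♙ ♙│2
1│· · ♔ ♖ · ♗ · ♖│1
  ─────────────────
  a b c d e f g h

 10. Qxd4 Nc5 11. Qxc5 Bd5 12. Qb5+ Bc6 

  a b c d e f g h
  ─────────────────
8│♜ · · · ♚ ♝ · ♜│8
7│♟ ♟ ♟ · ♟ ♟ ♟ ♟│7
6│· · ♝ · · · · ·│6
5│· ♕ · · ♘ · · ·│5
4│· · ♟ · · · · ·│4
3│· · · · ♗ · · ·│3
2│♙ ♙ · ♘ ♙ ♙ ♙ ♙│2
1│· · ♔ ♖ · ♗ · ♖│1
  ─────────────────
  a b c d e f g h

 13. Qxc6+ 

  a b c d e f g h
  ─────────────────
8│♜ · · · ♚ ♝ · ♜│8
7│♟ ♟ ♟ · ♟ ♟ ♟ ♟│7
6│· · ♕ · · · · ·│6
5│· · · · ♘ · · ·│5
4│· · ♟ · · · · ·│4
3│· · · · ♗ · · ·│3
2│♙ ♙ · ♘ ♙ ♙ ♙ ♙│2
1│· · ♔ ♖ · ♗ · ♖│1
  ─────────────────
  a b c d e f g h


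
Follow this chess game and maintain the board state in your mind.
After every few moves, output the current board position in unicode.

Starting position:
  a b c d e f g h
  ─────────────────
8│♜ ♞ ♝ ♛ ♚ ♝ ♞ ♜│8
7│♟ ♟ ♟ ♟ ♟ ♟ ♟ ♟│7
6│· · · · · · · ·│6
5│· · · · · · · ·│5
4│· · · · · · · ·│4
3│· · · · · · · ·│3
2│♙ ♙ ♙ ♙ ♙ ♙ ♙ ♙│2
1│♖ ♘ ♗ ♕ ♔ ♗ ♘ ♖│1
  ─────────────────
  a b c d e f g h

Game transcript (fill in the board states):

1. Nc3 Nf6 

  a b c d e f g h
  ─────────────────
8│♜ ♞ ♝ ♛ ♚ ♝ · ♜│8
7│♟ ♟ ♟ ♟ ♟ ♟ ♟ ♟│7
6│· · · · · ♞ · ·│6
5│· · · · · · · ·│5
4│· · · · · · · ·│4
3│· · ♘ · · · · ·│3
2│♙ ♙ ♙ ♙ ♙ ♙ ♙ ♙│2
1│♖ · ♗ ♕ ♔ ♗ ♘ ♖│1
  ─────────────────
  a b c d e f g h

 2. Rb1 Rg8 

  a b c d e f g h
  ─────────────────
8│♜ ♞ ♝ ♛ ♚ ♝ ♜ ·│8
7│♟ ♟ ♟ ♟ ♟ ♟ ♟ ♟│7
6│· · · · · ♞ · ·│6
5│· · · · · · · ·│5
4│· · · · · · · ·│4
3│· · ♘ · · · · ·│3
2│♙ ♙ ♙ ♙ ♙ ♙ ♙ ♙│2
1│· ♖ ♗ ♕ ♔ ♗ ♘ ♖│1
  ─────────────────
  a b c d e f g h

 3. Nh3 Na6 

  a b c d e f g h
  ─────────────────
8│♜ · ♝ ♛ ♚ ♝ ♜ ·│8
7│♟ ♟ ♟ ♟ ♟ ♟ ♟ ♟│7
6│♞ · · · · ♞ · ·│6
5│· · · · · · · ·│5
4│· · · · · · · ·│4
3│· · ♘ · · · · ♘│3
2│♙ ♙ ♙ ♙ ♙ ♙ ♙ ♙│2
1│· ♖ ♗ ♕ ♔ ♗ · ♖│1
  ─────────────────
  a b c d e f g h

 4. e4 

  a b c d e f g h
  ─────────────────
8│♜ · ♝ ♛ ♚ ♝ ♜ ·│8
7│♟ ♟ ♟ ♟ ♟ ♟ ♟ ♟│7
6│♞ · · · · ♞ · ·│6
5│· · · · · · · ·│5
4│· · · · ♙ · · ·│4
3│· · ♘ · · · · ♘│3
2│♙ ♙ ♙ ♙ · ♙ ♙ ♙│2
1│· ♖ ♗ ♕ ♔ ♗ · ♖│1
  ─────────────────
  a b c d e f g h


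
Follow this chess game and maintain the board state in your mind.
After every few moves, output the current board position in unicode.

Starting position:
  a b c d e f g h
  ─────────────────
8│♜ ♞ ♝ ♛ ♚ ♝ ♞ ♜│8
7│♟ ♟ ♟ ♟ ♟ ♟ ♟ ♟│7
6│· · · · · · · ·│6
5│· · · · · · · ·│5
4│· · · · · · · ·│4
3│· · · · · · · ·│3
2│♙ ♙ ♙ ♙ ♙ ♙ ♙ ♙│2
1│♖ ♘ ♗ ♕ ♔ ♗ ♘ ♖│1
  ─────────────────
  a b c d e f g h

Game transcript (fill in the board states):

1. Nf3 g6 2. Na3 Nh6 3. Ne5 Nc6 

  a b c d e f g h
  ─────────────────
8│♜ · ♝ ♛ ♚ ♝ · ♜│8
7│♟ ♟ ♟ ♟ ♟ ♟ · ♟│7
6│· · ♞ · · · ♟ ♞│6
5│· · · · ♘ · · ·│5
4│· · · · · · · ·│4
3│♘ · · · · · · ·│3
2│♙ ♙ ♙ ♙ ♙ ♙ ♙ ♙│2
1│♖ · ♗ ♕ ♔ ♗ · ♖│1
  ─────────────────
  a b c d e f g h

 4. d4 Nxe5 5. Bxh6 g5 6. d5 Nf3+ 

  a b c d e f g h
  ─────────────────
8│♜ · ♝ ♛ ♚ ♝ · ♜│8
7│♟ ♟ ♟ ♟ ♟ ♟ · ♟│7
6│· · · · · · · ♗│6
5│· · · ♙ · · ♟ ·│5
4│· · · · · · · ·│4
3│♘ · · · · ♞ · ·│3
2│♙ ♙ ♙ · ♙ ♙ ♙ ♙│2
1│♖ · · ♕ ♔ ♗ · ♖│1
  ─────────────────
  a b c d e f g h

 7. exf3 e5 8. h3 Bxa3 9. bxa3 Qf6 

  a b c d e f g h
  ─────────────────
8│♜ · ♝ · ♚ · · ♜│8
7│♟ ♟ ♟ ♟ · ♟ · ♟│7
6│· · · · · ♛ · ♗│6
5│· · · ♙ ♟ · ♟ ·│5
4│· · · · · · · ·│4
3│♙ · · · · ♙ · ♙│3
2│♙ · ♙ · · ♙ ♙ ·│2
1│♖ · · ♕ ♔ ♗ · ♖│1
  ─────────────────
  a b c d e f g h

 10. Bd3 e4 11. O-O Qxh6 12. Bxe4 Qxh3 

  a b c d e f g h
  ─────────────────
8│♜ · ♝ · ♚ · · ♜│8
7│♟ ♟ ♟ ♟ · ♟ · ♟│7
6│· · · · · · · ·│6
5│· · · ♙ · · ♟ ·│5
4│· · · · ♗ · · ·│4
3│♙ · · · · ♙ · ♛│3
2│♙ · ♙ · · ♙ ♙ ·│2
1│♖ · · ♕ · ♖ ♔ ·│1
  ─────────────────
  a b c d e f g h



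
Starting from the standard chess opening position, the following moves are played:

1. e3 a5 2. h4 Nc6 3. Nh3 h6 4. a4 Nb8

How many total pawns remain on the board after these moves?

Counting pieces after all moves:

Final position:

  a b c d e f g h
  ─────────────────
8│♜ ♞ ♝ ♛ ♚ ♝ ♞ ♜│8
7│· ♟ ♟ ♟ ♟ ♟ ♟ ·│7
6│· · · · · · · ♟│6
5│♟ · · · · · · ·│5
4│♙ · · · · · · ♙│4
3│· · · · ♙ · · ♘│3
2│· ♙ ♙ ♙ · ♙ ♙ ·│2
1│♖ ♘ ♗ ♕ ♔ ♗ · ♖│1
  ─────────────────
  a b c d e f g h


16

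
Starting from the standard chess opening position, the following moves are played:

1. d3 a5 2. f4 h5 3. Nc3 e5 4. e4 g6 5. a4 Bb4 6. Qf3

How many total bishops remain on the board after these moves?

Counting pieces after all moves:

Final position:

  a b c d e f g h
  ─────────────────
8│♜ ♞ ♝ ♛ ♚ · ♞ ♜│8
7│· ♟ ♟ ♟ · ♟ · ·│7
6│· · · · · · ♟ ·│6
5│♟ · · · ♟ · · ♟│5
4│♙ ♝ · · ♙ ♙ · ·│4
3│· · ♘ ♙ · ♕ · ·│3
2│· ♙ ♙ · · · ♙ ♙│2
1│♖ · ♗ · ♔ ♗ ♘ ♖│1
  ─────────────────
  a b c d e f g h


4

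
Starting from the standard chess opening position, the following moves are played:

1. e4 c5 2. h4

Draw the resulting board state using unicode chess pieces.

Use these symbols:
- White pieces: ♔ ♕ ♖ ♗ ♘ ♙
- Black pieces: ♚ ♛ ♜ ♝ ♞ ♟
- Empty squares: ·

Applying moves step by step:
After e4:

♜ ♞ ♝ ♛ ♚ ♝ ♞ ♜
♟ ♟ ♟ ♟ ♟ ♟ ♟ ♟
· · · · · · · ·
· · · · · · · ·
· · · · ♙ · · ·
· · · · · · · ·
♙ ♙ ♙ ♙ · ♙ ♙ ♙
♖ ♘ ♗ ♕ ♔ ♗ ♘ ♖


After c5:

♜ ♞ ♝ ♛ ♚ ♝ ♞ ♜
♟ ♟ · ♟ ♟ ♟ ♟ ♟
· · · · · · · ·
· · ♟ · · · · ·
· · · · ♙ · · ·
· · · · · · · ·
♙ ♙ ♙ ♙ · ♙ ♙ ♙
♖ ♘ ♗ ♕ ♔ ♗ ♘ ♖


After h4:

♜ ♞ ♝ ♛ ♚ ♝ ♞ ♜
♟ ♟ · ♟ ♟ ♟ ♟ ♟
· · · · · · · ·
· · ♟ · · · · ·
· · · · ♙ · · ♙
· · · · · · · ·
♙ ♙ ♙ ♙ · ♙ ♙ ·
♖ ♘ ♗ ♕ ♔ ♗ ♘ ♖



  a b c d e f g h
  ─────────────────
8│♜ ♞ ♝ ♛ ♚ ♝ ♞ ♜│8
7│♟ ♟ · ♟ ♟ ♟ ♟ ♟│7
6│· · · · · · · ·│6
5│· · ♟ · · · · ·│5
4│· · · · ♙ · · ♙│4
3│· · · · · · · ·│3
2│♙ ♙ ♙ ♙ · ♙ ♙ ·│2
1│♖ ♘ ♗ ♕ ♔ ♗ ♘ ♖│1
  ─────────────────
  a b c d e f g h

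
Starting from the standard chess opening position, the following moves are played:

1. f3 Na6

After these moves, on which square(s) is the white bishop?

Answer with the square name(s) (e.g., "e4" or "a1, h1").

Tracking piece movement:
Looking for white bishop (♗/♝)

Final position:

  a b c d e f g h
  ─────────────────
8│♜ · ♝ ♛ ♚ ♝ ♞ ♜│8
7│♟ ♟ ♟ ♟ ♟ ♟ ♟ ♟│7
6│♞ · · · · · · ·│6
5│· · · · · · · ·│5
4│· · · · · · · ·│4
3│· · · · · ♙ · ·│3
2│♙ ♙ ♙ ♙ ♙ · ♙ ♙│2
1│♖ ♘ ♗ ♕ ♔ ♗ ♘ ♖│1
  ─────────────────
  a b c d e f g h


c1, f1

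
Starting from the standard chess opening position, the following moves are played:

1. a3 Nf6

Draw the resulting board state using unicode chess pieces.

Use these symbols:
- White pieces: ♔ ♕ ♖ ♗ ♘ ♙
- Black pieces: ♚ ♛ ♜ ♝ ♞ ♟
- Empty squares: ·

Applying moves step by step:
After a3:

♜ ♞ ♝ ♛ ♚ ♝ ♞ ♜
♟ ♟ ♟ ♟ ♟ ♟ ♟ ♟
· · · · · · · ·
· · · · · · · ·
· · · · · · · ·
♙ · · · · · · ·
· ♙ ♙ ♙ ♙ ♙ ♙ ♙
♖ ♘ ♗ ♕ ♔ ♗ ♘ ♖


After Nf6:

♜ ♞ ♝ ♛ ♚ ♝ · ♜
♟ ♟ ♟ ♟ ♟ ♟ ♟ ♟
· · · · · ♞ · ·
· · · · · · · ·
· · · · · · · ·
♙ · · · · · · ·
· ♙ ♙ ♙ ♙ ♙ ♙ ♙
♖ ♘ ♗ ♕ ♔ ♗ ♘ ♖



  a b c d e f g h
  ─────────────────
8│♜ ♞ ♝ ♛ ♚ ♝ · ♜│8
7│♟ ♟ ♟ ♟ ♟ ♟ ♟ ♟│7
6│· · · · · ♞ · ·│6
5│· · · · · · · ·│5
4│· · · · · · · ·│4
3│♙ · · · · · · ·│3
2│· ♙ ♙ ♙ ♙ ♙ ♙ ♙│2
1│♖ ♘ ♗ ♕ ♔ ♗ ♘ ♖│1
  ─────────────────
  a b c d e f g h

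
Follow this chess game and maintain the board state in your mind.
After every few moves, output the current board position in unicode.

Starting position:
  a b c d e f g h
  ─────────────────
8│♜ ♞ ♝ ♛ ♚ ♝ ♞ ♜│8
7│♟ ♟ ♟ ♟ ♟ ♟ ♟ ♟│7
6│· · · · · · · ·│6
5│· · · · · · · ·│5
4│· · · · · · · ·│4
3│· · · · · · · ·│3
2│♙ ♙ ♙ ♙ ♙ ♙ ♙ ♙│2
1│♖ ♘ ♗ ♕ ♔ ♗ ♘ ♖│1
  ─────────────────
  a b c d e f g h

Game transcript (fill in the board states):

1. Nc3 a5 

  a b c d e f g h
  ─────────────────
8│♜ ♞ ♝ ♛ ♚ ♝ ♞ ♜│8
7│· ♟ ♟ ♟ ♟ ♟ ♟ ♟│7
6│· · · · · · · ·│6
5│♟ · · · · · · ·│5
4│· · · · · · · ·│4
3│· · ♘ · · · · ·│3
2│♙ ♙ ♙ ♙ ♙ ♙ ♙ ♙│2
1│♖ · ♗ ♕ ♔ ♗ ♘ ♖│1
  ─────────────────
  a b c d e f g h

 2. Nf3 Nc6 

  a b c d e f g h
  ─────────────────
8│♜ · ♝ ♛ ♚ ♝ ♞ ♜│8
7│· ♟ ♟ ♟ ♟ ♟ ♟ ♟│7
6│· · ♞ · · · · ·│6
5│♟ · · · · · · ·│5
4│· · · · · · · ·│4
3│· · ♘ · · ♘ · ·│3
2│♙ ♙ ♙ ♙ ♙ ♙ ♙ ♙│2
1│♖ · ♗ ♕ ♔ ♗ · ♖│1
  ─────────────────
  a b c d e f g h

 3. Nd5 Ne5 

  a b c d e f g h
  ─────────────────
8│♜ · ♝ ♛ ♚ ♝ ♞ ♜│8
7│· ♟ ♟ ♟ ♟ ♟ ♟ ♟│7
6│· · · · · · · ·│6
5│♟ · · ♘ ♞ · · ·│5
4│· · · · · · · ·│4
3│· · · · · ♘ · ·│3
2│♙ ♙ ♙ ♙ ♙ ♙ ♙ ♙│2
1│♖ · ♗ ♕ ♔ ♗ · ♖│1
  ─────────────────
  a b c d e f g h

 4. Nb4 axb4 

  a b c d e f g h
  ─────────────────
8│♜ · ♝ ♛ ♚ ♝ ♞ ♜│8
7│· ♟ ♟ ♟ ♟ ♟ ♟ ♟│7
6│· · · · · · · ·│6
5│· · · · ♞ · · ·│5
4│· ♟ · · · · · ·│4
3│· · · · · ♘ · ·│3
2│♙ ♙ ♙ ♙ ♙ ♙ ♙ ♙│2
1│♖ · ♗ ♕ ♔ ♗ · ♖│1
  ─────────────────
  a b c d e f g h



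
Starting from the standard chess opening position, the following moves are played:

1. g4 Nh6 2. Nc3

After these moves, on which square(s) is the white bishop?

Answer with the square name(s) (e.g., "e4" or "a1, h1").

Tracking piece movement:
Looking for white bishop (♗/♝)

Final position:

  a b c d e f g h
  ─────────────────
8│♜ ♞ ♝ ♛ ♚ ♝ · ♜│8
7│♟ ♟ ♟ ♟ ♟ ♟ ♟ ♟│7
6│· · · · · · · ♞│6
5│· · · · · · · ·│5
4│· · · · · · ♙ ·│4
3│· · ♘ · · · · ·│3
2│♙ ♙ ♙ ♙ ♙ ♙ · ♙│2
1│♖ · ♗ ♕ ♔ ♗ ♘ ♖│1
  ─────────────────
  a b c d e f g h


c1, f1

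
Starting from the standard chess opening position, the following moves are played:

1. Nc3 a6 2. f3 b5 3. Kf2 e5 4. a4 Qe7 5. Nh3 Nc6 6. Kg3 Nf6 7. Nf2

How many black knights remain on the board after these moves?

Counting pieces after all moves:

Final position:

  a b c d e f g h
  ─────────────────
8│♜ · ♝ · ♚ ♝ · ♜│8
7│· · ♟ ♟ ♛ ♟ ♟ ♟│7
6│♟ · ♞ · · ♞ · ·│6
5│· ♟ · · ♟ · · ·│5
4│♙ · · · · · · ·│4
3│· · ♘ · · ♙ ♔ ·│3
2│· ♙ ♙ ♙ ♙ ♘ ♙ ♙│2
1│♖ · ♗ ♕ · ♗ · ♖│1
  ─────────────────
  a b c d e f g h


2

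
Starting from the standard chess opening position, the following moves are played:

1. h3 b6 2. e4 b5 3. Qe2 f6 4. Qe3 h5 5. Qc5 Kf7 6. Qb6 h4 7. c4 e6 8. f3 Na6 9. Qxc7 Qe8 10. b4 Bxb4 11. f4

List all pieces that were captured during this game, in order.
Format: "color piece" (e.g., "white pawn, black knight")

Tracking captures:
  Qxc7: captured black pawn
  Bxb4: captured white pawn

black pawn, white pawn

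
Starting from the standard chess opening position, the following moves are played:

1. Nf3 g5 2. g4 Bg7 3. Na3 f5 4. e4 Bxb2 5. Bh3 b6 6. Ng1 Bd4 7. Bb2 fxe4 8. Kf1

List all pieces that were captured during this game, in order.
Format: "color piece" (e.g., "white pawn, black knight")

Tracking captures:
  Bxb2: captured white pawn
  fxe4: captured white pawn

white pawn, white pawn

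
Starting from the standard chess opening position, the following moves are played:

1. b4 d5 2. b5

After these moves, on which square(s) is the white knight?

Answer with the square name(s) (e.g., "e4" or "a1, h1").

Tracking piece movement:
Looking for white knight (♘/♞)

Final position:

  a b c d e f g h
  ─────────────────
8│♜ ♞ ♝ ♛ ♚ ♝ ♞ ♜│8
7│♟ ♟ ♟ · ♟ ♟ ♟ ♟│7
6│· · · · · · · ·│6
5│· ♙ · ♟ · · · ·│5
4│· · · · · · · ·│4
3│· · · · · · · ·│3
2│♙ · ♙ ♙ ♙ ♙ ♙ ♙│2
1│♖ ♘ ♗ ♕ ♔ ♗ ♘ ♖│1
  ─────────────────
  a b c d e f g h


b1, g1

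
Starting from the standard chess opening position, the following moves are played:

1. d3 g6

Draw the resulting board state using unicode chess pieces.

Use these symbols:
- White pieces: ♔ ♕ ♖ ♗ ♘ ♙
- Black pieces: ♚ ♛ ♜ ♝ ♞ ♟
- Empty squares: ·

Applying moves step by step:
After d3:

♜ ♞ ♝ ♛ ♚ ♝ ♞ ♜
♟ ♟ ♟ ♟ ♟ ♟ ♟ ♟
· · · · · · · ·
· · · · · · · ·
· · · · · · · ·
· · · ♙ · · · ·
♙ ♙ ♙ · ♙ ♙ ♙ ♙
♖ ♘ ♗ ♕ ♔ ♗ ♘ ♖


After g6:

♜ ♞ ♝ ♛ ♚ ♝ ♞ ♜
♟ ♟ ♟ ♟ ♟ ♟ · ♟
· · · · · · ♟ ·
· · · · · · · ·
· · · · · · · ·
· · · ♙ · · · ·
♙ ♙ ♙ · ♙ ♙ ♙ ♙
♖ ♘ ♗ ♕ ♔ ♗ ♘ ♖



  a b c d e f g h
  ─────────────────
8│♜ ♞ ♝ ♛ ♚ ♝ ♞ ♜│8
7│♟ ♟ ♟ ♟ ♟ ♟ · ♟│7
6│· · · · · · ♟ ·│6
5│· · · · · · · ·│5
4│· · · · · · · ·│4
3│· · · ♙ · · · ·│3
2│♙ ♙ ♙ · ♙ ♙ ♙ ♙│2
1│♖ ♘ ♗ ♕ ♔ ♗ ♘ ♖│1
  ─────────────────
  a b c d e f g h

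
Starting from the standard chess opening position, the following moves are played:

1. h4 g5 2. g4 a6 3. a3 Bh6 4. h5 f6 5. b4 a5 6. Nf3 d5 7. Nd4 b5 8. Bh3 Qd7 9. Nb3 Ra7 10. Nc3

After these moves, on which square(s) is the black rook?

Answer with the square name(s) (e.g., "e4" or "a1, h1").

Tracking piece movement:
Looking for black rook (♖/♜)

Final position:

  a b c d e f g h
  ─────────────────
8│· ♞ ♝ · ♚ · ♞ ♜│8
7│♜ · ♟ ♛ ♟ · · ♟│7
6│· · · · · ♟ · ♝│6
5│♟ ♟ · ♟ · · ♟ ♙│5
4│· ♙ · · · · ♙ ·│4
3│♙ ♘ ♘ · · · · ♗│3
2│· · ♙ ♙ ♙ ♙ · ·│2
1│♖ · ♗ ♕ ♔ · · ♖│1
  ─────────────────
  a b c d e f g h


a7, h8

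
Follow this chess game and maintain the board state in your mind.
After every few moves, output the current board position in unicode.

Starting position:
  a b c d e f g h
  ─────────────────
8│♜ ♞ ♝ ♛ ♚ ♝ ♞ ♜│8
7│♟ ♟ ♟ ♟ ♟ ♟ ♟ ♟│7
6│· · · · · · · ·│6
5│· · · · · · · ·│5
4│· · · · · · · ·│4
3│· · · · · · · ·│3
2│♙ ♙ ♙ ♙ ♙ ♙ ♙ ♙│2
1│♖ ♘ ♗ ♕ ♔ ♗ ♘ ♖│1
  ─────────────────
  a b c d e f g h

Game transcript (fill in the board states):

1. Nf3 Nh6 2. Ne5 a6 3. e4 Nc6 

  a b c d e f g h
  ─────────────────
8│♜ · ♝ ♛ ♚ ♝ · ♜│8
7│· ♟ ♟ ♟ ♟ ♟ ♟ ♟│7
6│♟ · ♞ · · · · ♞│6
5│· · · · ♘ · · ·│5
4│· · · · ♙ · · ·│4
3│· · · · · · · ·│3
2│♙ ♙ ♙ ♙ · ♙ ♙ ♙│2
1│♖ ♘ ♗ ♕ ♔ ♗ · ♖│1
  ─────────────────
  a b c d e f g h

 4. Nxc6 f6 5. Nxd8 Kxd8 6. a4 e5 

  a b c d e f g h
  ─────────────────
8│♜ · ♝ ♚ · ♝ · ♜│8
7│· ♟ ♟ ♟ · · ♟ ♟│7
6│♟ · · · · ♟ · ♞│6
5│· · · · ♟ · · ·│5
4│♙ · · · ♙ · · ·│4
3│· · · · · · · ·│3
2│· ♙ ♙ ♙ · ♙ ♙ ♙│2
1│♖ ♘ ♗ ♕ ♔ ♗ · ♖│1
  ─────────────────
  a b c d e f g h

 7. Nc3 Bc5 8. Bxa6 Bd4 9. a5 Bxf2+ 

  a b c d e f g h
  ─────────────────
8│♜ · ♝ ♚ · · · ♜│8
7│· ♟ ♟ ♟ · · ♟ ♟│7
6│♗ · · · · ♟ · ♞│6
5│♙ · · · ♟ · · ·│5
4│· · · · ♙ · · ·│4
3│· · ♘ · · · · ·│3
2│· ♙ ♙ ♙ · ♝ ♙ ♙│2
1│♖ · ♗ ♕ ♔ · · ♖│1
  ─────────────────
  a b c d e f g h

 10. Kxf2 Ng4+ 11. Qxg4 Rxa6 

  a b c d e f g h
  ─────────────────
8│· · ♝ ♚ · · · ♜│8
7│· ♟ ♟ ♟ · · ♟ ♟│7
6│♜ · · · · ♟ · ·│6
5│♙ · · · ♟ · · ·│5
4│· · · · ♙ · ♕ ·│4
3│· · ♘ · · · · ·│3
2│· ♙ ♙ ♙ · ♔ ♙ ♙│2
1│♖ · ♗ · · · · ♖│1
  ─────────────────
  a b c d e f g h


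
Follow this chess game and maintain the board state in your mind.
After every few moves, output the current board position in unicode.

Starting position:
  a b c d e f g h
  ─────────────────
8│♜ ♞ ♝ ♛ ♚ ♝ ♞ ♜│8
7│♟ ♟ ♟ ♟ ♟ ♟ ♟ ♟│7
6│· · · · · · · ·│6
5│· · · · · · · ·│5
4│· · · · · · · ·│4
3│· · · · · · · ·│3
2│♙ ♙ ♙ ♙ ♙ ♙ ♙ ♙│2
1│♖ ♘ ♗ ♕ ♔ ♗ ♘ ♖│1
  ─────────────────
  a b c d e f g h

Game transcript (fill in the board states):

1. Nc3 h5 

  a b c d e f g h
  ─────────────────
8│♜ ♞ ♝ ♛ ♚ ♝ ♞ ♜│8
7│♟ ♟ ♟ ♟ ♟ ♟ ♟ ·│7
6│· · · · · · · ·│6
5│· · · · · · · ♟│5
4│· · · · · · · ·│4
3│· · ♘ · · · · ·│3
2│♙ ♙ ♙ ♙ ♙ ♙ ♙ ♙│2
1│♖ · ♗ ♕ ♔ ♗ ♘ ♖│1
  ─────────────────
  a b c d e f g h

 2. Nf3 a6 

  a b c d e f g h
  ─────────────────
8│♜ ♞ ♝ ♛ ♚ ♝ ♞ ♜│8
7│· ♟ ♟ ♟ ♟ ♟ ♟ ·│7
6│♟ · · · · · · ·│6
5│· · · · · · · ♟│5
4│· · · · · · · ·│4
3│· · ♘ · · ♘ · ·│3
2│♙ ♙ ♙ ♙ ♙ ♙ ♙ ♙│2
1│♖ · ♗ ♕ ♔ ♗ · ♖│1
  ─────────────────
  a b c d e f g h

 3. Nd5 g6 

  a b c d e f g h
  ─────────────────
8│♜ ♞ ♝ ♛ ♚ ♝ ♞ ♜│8
7│· ♟ ♟ ♟ ♟ ♟ · ·│7
6│♟ · · · · · ♟ ·│6
5│· · · ♘ · · · ♟│5
4│· · · · · · · ·│4
3│· · · · · ♘ · ·│3
2│♙ ♙ ♙ ♙ ♙ ♙ ♙ ♙│2
1│♖ · ♗ ♕ ♔ ♗ · ♖│1
  ─────────────────
  a b c d e f g h

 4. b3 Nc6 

  a b c d e f g h
  ─────────────────
8│♜ · ♝ ♛ ♚ ♝ ♞ ♜│8
7│· ♟ ♟ ♟ ♟ ♟ · ·│7
6│♟ · ♞ · · · ♟ ·│6
5│· · · ♘ · · · ♟│5
4│· · · · · · · ·│4
3│· ♙ · · · ♘ · ·│3
2│♙ · ♙ ♙ ♙ ♙ ♙ ♙│2
1│♖ · ♗ ♕ ♔ ♗ · ♖│1
  ─────────────────
  a b c d e f g h

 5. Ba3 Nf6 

  a b c d e f g h
  ─────────────────
8│♜ · ♝ ♛ ♚ ♝ · ♜│8
7│· ♟ ♟ ♟ ♟ ♟ · ·│7
6│♟ · ♞ · · ♞ ♟ ·│6
5│· · · ♘ · · · ♟│5
4│· · · · · · · ·│4
3│♗ ♙ · · · ♘ · ·│3
2│♙ · ♙ ♙ ♙ ♙ ♙ ♙│2
1│♖ · · ♕ ♔ ♗ · ♖│1
  ─────────────────
  a b c d e f g h



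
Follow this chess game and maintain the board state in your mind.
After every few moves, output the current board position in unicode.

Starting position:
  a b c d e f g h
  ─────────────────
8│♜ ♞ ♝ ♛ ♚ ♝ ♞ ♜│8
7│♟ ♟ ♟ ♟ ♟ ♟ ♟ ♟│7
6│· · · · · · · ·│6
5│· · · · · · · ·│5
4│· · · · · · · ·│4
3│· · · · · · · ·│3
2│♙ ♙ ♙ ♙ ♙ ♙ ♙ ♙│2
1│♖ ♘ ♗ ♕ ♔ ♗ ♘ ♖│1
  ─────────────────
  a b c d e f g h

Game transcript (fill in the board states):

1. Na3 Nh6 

  a b c d e f g h
  ─────────────────
8│♜ ♞ ♝ ♛ ♚ ♝ · ♜│8
7│♟ ♟ ♟ ♟ ♟ ♟ ♟ ♟│7
6│· · · · · · · ♞│6
5│· · · · · · · ·│5
4│· · · · · · · ·│4
3│♘ · · · · · · ·│3
2│♙ ♙ ♙ ♙ ♙ ♙ ♙ ♙│2
1│♖ · ♗ ♕ ♔ ♗ ♘ ♖│1
  ─────────────────
  a b c d e f g h

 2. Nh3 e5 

  a b c d e f g h
  ─────────────────
8│♜ ♞ ♝ ♛ ♚ ♝ · ♜│8
7│♟ ♟ ♟ ♟ · ♟ ♟ ♟│7
6│· · · · · · · ♞│6
5│· · · · ♟ · · ·│5
4│· · · · · · · ·│4
3│♘ · · · · · · ♘│3
2│♙ ♙ ♙ ♙ ♙ ♙ ♙ ♙│2
1│♖ · ♗ ♕ ♔ ♗ · ♖│1
  ─────────────────
  a b c d e f g h

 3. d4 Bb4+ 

  a b c d e f g h
  ─────────────────
8│♜ ♞ ♝ ♛ ♚ · · ♜│8
7│♟ ♟ ♟ ♟ · ♟ ♟ ♟│7
6│· · · · · · · ♞│6
5│· · · · ♟ · · ·│5
4│· ♝ · ♙ · · · ·│4
3│♘ · · · · · · ♘│3
2│♙ ♙ ♙ · ♙ ♙ ♙ ♙│2
1│♖ · ♗ ♕ ♔ ♗ · ♖│1
  ─────────────────
  a b c d e f g h

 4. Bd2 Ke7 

  a b c d e f g h
  ─────────────────
8│♜ ♞ ♝ ♛ · · · ♜│8
7│♟ ♟ ♟ ♟ ♚ ♟ ♟ ♟│7
6│· · · · · · · ♞│6
5│· · · · ♟ · · ·│5
4│· ♝ · ♙ · · · ·│4
3│♘ · · · · · · ♘│3
2│♙ ♙ ♙ ♗ ♙ ♙ ♙ ♙│2
1│♖ · · ♕ ♔ ♗ · ♖│1
  ─────────────────
  a b c d e f g h

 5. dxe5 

  a b c d e f g h
  ─────────────────
8│♜ ♞ ♝ ♛ · · · ♜│8
7│♟ ♟ ♟ ♟ ♚ ♟ ♟ ♟│7
6│· · · · · · · ♞│6
5│· · · · ♙ · · ·│5
4│· ♝ · · · · · ·│4
3│♘ · · · · · · ♘│3
2│♙ ♙ ♙ ♗ ♙ ♙ ♙ ♙│2
1│♖ · · ♕ ♔ ♗ · ♖│1
  ─────────────────
  a b c d e f g h


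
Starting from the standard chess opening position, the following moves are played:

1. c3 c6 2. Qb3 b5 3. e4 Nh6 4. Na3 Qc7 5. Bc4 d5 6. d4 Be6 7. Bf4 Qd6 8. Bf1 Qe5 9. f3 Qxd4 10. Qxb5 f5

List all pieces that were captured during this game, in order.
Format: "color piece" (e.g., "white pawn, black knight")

Tracking captures:
  Qxd4: captured white pawn
  Qxb5: captured black pawn

white pawn, black pawn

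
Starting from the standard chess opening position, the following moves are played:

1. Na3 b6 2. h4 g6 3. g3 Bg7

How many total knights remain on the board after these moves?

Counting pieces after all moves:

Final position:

  a b c d e f g h
  ─────────────────
8│♜ ♞ ♝ ♛ ♚ · ♞ ♜│8
7│♟ · ♟ ♟ ♟ ♟ ♝ ♟│7
6│· ♟ · · · · ♟ ·│6
5│· · · · · · · ·│5
4│· · · · · · · ♙│4
3│♘ · · · · · ♙ ·│3
2│♙ ♙ ♙ ♙ ♙ ♙ · ·│2
1│♖ · ♗ ♕ ♔ ♗ ♘ ♖│1
  ─────────────────
  a b c d e f g h


4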